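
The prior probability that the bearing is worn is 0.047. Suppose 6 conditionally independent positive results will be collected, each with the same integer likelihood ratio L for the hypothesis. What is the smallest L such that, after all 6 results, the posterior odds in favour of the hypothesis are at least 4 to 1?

Prior odds = 0.047/0.953 = 47/953.
Target odds = 4.
Need L⁶ ≥ 4 ÷ (47/953) = 3812/47.
2⁶ = 64 < 3812/47 ≤ 729 = 3⁶, so L = 3.

3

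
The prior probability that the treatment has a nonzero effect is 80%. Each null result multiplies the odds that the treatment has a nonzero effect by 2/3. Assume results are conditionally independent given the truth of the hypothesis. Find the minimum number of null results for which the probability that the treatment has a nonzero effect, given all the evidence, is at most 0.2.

7

Prior odds = 0.8/0.2 = 4.
Likelihood ratio per null result = 2/3.
Target odds: 0.2 ÷ 0.8 = 0.25.
Need 4 × (2/3)ⁿ ≤ 0.25, i.e. (2/3)ⁿ ≤ 0.0625.
(2/3)⁶ = 64/729 is still above 0.0625 but (2/3)⁷ = 128/2187 is at or below it, so n = 7.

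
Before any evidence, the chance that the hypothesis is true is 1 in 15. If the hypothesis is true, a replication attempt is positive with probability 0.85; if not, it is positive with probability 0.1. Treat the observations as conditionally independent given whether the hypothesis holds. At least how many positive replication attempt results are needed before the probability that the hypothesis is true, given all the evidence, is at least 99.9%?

5

Prior odds = (1/15)/(14/15) = 1/14.
Likelihood ratio of a positive = 0.85/0.1 = 8.5.
Target posterior odds = 0.999/0.001 = 999.
Need (1/14) × 8.5ⁿ ≥ 999, i.e. 8.5ⁿ ≥ 13986.
8.5⁴ = 5220.0625 falls short of 13986 but 8.5⁵ = 44370.53125 reaches it, so n = 5.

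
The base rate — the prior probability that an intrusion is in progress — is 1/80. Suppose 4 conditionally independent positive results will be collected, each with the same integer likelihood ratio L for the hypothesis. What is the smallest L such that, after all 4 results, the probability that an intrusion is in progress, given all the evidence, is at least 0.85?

Prior odds = 0.0125/0.9875 = 1/79.
Target odds = 0.85/0.15 = 17/3.
Need L⁴ ≥ 17/3 ÷ (1/79) = 1343/3.
4⁴ = 256 < 1343/3 ≤ 625 = 5⁴, so L = 5.

5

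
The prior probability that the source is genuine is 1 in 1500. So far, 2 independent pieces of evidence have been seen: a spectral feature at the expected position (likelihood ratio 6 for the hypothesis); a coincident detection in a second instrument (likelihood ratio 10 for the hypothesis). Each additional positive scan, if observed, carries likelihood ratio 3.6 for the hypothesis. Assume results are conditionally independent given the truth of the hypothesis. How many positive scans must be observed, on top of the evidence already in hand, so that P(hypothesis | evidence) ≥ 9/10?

5

Prior odds = (1/1500)/(1499/1500) = 1/1499.
Combined Bayes factor of the evidence already in hand = 6 × 10 = 60.
Odds after that evidence = (1/1499) × 60 = 60/1499.
Target odds = 0.9/0.1 = 9.
Need 3.6ⁿ ≥ 9 ÷ (60/1499) = 224.85.
3.6⁴ = 167.9616 falls short of 224.85 but 3.6⁵ = 604.66176 reaches it, so n = 5.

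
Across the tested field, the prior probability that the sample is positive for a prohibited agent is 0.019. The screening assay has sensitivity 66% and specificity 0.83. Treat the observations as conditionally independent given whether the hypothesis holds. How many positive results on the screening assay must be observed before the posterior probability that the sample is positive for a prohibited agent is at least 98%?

6

Prior odds: 0.019 ÷ 0.981 = 19/981.
False-positive rate = 1 − 0.83 = 0.17; likelihood ratio of a positive = 0.66/0.17 = 66/17.
Target odds: 0.98 ÷ 0.02 = 49.
Require (66/17)ⁿ ≥ 49 ÷ (19/981) = 48069/19.
(66/17)⁵ ≈882.013 falls short of 48069/19 but (66/17)⁶ ≈3424.29 reaches it, so n = 6.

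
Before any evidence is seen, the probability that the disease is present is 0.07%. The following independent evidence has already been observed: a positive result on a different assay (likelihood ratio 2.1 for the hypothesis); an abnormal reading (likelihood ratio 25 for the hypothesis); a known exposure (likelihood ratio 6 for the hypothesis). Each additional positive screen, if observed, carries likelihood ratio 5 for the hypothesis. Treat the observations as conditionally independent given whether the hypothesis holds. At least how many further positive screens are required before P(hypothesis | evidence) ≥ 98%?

Prior odds = 0.0007/0.9993 = 7/9993.
Combined Bayes factor of the evidence already in hand = 2.1 × 25 × 6 = 315.
Odds after that evidence = (7/9993) × 315 = 735/3331.
Target odds = 0.98/0.02 = 49.
Need 5ⁿ ≥ 49 ÷ (735/3331) = 3331/15.
5³ = 125 falls short of 3331/15 but 5⁴ = 625 reaches it, so n = 4.

4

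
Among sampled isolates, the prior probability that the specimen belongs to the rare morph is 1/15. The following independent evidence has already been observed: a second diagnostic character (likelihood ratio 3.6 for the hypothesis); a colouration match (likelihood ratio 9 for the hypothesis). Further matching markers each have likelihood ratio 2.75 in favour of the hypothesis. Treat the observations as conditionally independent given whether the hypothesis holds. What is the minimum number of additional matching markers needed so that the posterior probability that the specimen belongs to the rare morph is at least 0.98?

4

Prior odds = (1/15)/(14/15) = 1/14.
Combined Bayes factor of the evidence already in hand = 3.6 × 9 = 32.4.
Odds after that evidence = (1/14) × 32.4 = 81/35.
Target odds = 0.98/0.02 = 49.
Need 2.75ⁿ ≥ 49 ÷ (81/35) = 1715/81.
2.75³ = 20.796875 falls short of 1715/81 but 2.75⁴ = 57.19140625 reaches it, so n = 4.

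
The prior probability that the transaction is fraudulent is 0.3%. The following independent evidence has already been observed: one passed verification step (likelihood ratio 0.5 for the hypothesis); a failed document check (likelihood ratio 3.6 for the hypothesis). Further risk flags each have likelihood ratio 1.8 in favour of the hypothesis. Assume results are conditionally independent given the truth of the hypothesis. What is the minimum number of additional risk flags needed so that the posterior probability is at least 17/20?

12

Prior odds = 0.003/0.997 = 3/997.
Combined Bayes factor of the evidence already in hand = 0.5 × 3.6 = 1.8.
Odds after that evidence = (3/997) × 1.8 = 27/4985.
Target odds = 0.85/0.15 = 17/3.
Need 1.8ⁿ ≥ 17/3 ÷ (27/4985) = 84745/81.
1.8¹¹ ≈642.684 falls short of 84745/81 but 1.8¹² ≈1156.83 reaches it, so n = 12.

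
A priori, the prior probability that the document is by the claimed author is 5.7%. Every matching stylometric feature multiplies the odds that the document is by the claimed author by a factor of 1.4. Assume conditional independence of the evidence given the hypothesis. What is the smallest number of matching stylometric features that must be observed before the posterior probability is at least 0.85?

Prior odds: 0.057 ÷ 0.943 = 57/943.
Likelihood ratio per matching stylometric feature = 1.4.
Target posterior odds = 0.85/0.15 = 17/3.
Need (57/943) × 1.4ⁿ ≥ 17/3, i.e. 1.4ⁿ ≥ 16031/171.
1.4¹³ ≈79.3715 falls short of 16031/171 but 1.4¹⁴ ≈111.12 reaches it, so n = 14.

14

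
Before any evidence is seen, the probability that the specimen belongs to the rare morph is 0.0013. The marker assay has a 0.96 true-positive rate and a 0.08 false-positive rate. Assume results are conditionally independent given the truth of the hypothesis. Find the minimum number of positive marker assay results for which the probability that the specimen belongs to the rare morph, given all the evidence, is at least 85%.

4

Prior odds: 0.0013 ÷ 0.9987 = 13/9987.
Likelihood ratio of a positive result = 0.96/0.08 = 12.
Target posterior odds = 0.85/0.15 = 17/3.
Require 12ⁿ ≥ 17/3 ÷ (13/9987) = 56593/13.
12³ = 1728 falls short of 56593/13 but 12⁴ = 20736 reaches it, so n = 4.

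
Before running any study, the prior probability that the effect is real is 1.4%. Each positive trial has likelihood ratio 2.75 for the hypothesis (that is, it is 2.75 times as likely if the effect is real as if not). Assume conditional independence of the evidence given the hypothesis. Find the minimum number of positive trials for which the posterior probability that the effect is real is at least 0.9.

Prior odds: 0.014 ÷ 0.986 = 7/493.
Likelihood ratio per positive trial = 2.75.
Target posterior odds = 0.9/0.1 = 9.
Need (7/493) × 2.75ⁿ ≥ 9, i.e. 2.75ⁿ ≥ 4437/7.
2.75⁶ = 1771561/4096 falls short of 4437/7 but 2.75⁷ = 19487171/16384 reaches it, so n = 7.

7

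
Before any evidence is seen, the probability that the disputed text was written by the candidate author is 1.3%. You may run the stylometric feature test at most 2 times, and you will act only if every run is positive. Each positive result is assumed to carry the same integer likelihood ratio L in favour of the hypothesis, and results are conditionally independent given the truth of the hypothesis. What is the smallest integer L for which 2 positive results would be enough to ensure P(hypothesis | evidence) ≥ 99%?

87

Prior odds = 0.013/0.987 = 13/987.
Target odds = 0.99/0.01 = 99.
Need L² ≥ 99 ÷ (13/987) = 97713/13.
86² = 7396 < 97713/13 ≤ 7569 = 87², so L = 87.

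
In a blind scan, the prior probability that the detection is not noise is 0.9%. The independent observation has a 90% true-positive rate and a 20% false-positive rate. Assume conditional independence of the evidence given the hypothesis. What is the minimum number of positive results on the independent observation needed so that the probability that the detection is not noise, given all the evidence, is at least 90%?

5

Prior odds: 0.009 ÷ 0.991 = 9/991.
Likelihood ratio of a positive result = 0.9/0.2 = 4.5.
Target posterior odds = 0.9/0.1 = 9.
Need (9/991) × 4.5ⁿ ≥ 9, i.e. 4.5ⁿ ≥ 991.
4.5⁴ = 410.0625 falls short of 991 but 4.5⁵ = 1845.28125 reaches it, so n = 5.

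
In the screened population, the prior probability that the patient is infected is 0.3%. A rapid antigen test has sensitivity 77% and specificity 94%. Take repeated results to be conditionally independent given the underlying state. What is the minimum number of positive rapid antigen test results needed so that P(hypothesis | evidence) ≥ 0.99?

5

Prior odds = 0.003/0.997 = 3/997.
False-positive rate = 1 − 0.94 = 0.06; likelihood ratio of a positive = 0.77/0.06 = 77/6.
Target posterior odds = 0.99/0.01 = 99.
Need (3/997) × (77/6)ⁿ ≥ 99, i.e. (77/6)ⁿ ≥ 32901.
(77/6)⁴ = 35153041/1296 falls short of 32901 but (77/6)⁵ ≈348095 reaches it, so n = 5.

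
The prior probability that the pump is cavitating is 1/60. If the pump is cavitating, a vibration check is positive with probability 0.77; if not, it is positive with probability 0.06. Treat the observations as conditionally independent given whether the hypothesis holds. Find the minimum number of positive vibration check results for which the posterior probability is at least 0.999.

Prior odds = (1/60)/(59/60) = 1/59.
Likelihood ratio of a positive = 0.77/0.06 = 77/6.
Target posterior odds = 0.999/0.001 = 999.
Require (77/6)ⁿ ≥ 999 ÷ (1/59) = 58941.
(77/6)⁴ = 35153041/1296 falls short of 58941 but (77/6)⁵ ≈348095 reaches it, so n = 5.

5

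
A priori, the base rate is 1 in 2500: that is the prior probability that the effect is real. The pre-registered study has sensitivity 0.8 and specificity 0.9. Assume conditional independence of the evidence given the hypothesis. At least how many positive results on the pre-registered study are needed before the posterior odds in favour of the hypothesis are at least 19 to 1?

6

Prior odds = 0.0004/0.9996 = 1/2499.
False-positive rate = 1 − 0.9 = 0.1; likelihood ratio of a positive = 0.8/0.1 = 8.
Target odds = 19.
Need (1/2499) × 8ⁿ ≥ 19, i.e. 8ⁿ ≥ 47481.
8⁵ = 32768 falls short of 47481 but 8⁶ = 262144 reaches it, so n = 6.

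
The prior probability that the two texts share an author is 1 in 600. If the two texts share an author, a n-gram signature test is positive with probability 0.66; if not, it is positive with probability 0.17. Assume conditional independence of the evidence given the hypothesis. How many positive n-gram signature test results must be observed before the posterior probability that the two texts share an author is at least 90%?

7

Prior odds = (1/600)/(599/600) = 1/599.
Likelihood ratio of a positive = 0.66/0.17 = 66/17.
Target posterior odds = 0.9/0.1 = 9.
Require (66/17)ⁿ ≥ 9 ÷ (1/599) = 5391.
(66/17)⁶ ≈3424.29 falls short of 5391 but (66/17)⁷ ≈13294.3 reaches it, so n = 7.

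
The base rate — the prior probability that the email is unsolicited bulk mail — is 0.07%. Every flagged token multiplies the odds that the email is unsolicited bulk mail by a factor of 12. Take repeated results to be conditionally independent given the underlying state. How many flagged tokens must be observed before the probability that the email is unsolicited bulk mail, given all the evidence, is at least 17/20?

4

Prior odds = 0.0007/0.9993 = 7/9993.
Likelihood ratio per flagged token = 12.
Target odds: 0.85 ÷ 0.15 = 17/3.
Require 12ⁿ ≥ 17/3 ÷ (7/9993) = 56627/7.
12³ = 1728 falls short of 56627/7 but 12⁴ = 20736 reaches it, so n = 4.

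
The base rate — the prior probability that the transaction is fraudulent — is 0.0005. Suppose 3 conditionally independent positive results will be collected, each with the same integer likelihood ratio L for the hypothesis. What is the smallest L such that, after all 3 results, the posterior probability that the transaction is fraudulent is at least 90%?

Prior odds = 0.0005/0.9995 = 1/1999.
Target odds = 0.9/0.1 = 9.
Need L³ ≥ 9 ÷ (1/1999) = 17991.
26³ = 17576 < 17991 ≤ 19683 = 27³, so L = 27.

27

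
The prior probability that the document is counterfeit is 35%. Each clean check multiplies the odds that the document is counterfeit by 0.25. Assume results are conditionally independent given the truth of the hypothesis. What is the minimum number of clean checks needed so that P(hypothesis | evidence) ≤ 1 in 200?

Prior odds: 0.35 ÷ 0.65 = 7/13.
Likelihood ratio per clean check = 0.25.
Target posterior odds = 0.005/0.995 = 1/199.
Need (7/13) × 0.25ⁿ ≤ 1/199, i.e. 0.25ⁿ ≤ 13/1393.
0.25³ = 0.015625 is still above 13/1393 but 0.25⁴ = 0.00390625 is at or below it, so n = 4.

4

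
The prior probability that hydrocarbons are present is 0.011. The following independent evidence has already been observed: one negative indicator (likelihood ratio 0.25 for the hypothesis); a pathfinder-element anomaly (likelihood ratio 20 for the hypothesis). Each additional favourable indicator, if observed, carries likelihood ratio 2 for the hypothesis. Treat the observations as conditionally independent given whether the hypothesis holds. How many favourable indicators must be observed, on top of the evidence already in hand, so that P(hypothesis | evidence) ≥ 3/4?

Prior odds = 0.011/0.989 = 11/989.
Combined Bayes factor of the evidence already in hand = 0.25 × 20 = 5.
Odds after that evidence = (11/989) × 5 = 55/989.
Target odds = 0.75/0.25 = 3.
Need 2ⁿ ≥ 3 ÷ (55/989) = 2967/55.
2⁵ = 32 falls short of 2967/55 but 2⁶ = 64 reaches it, so n = 6.

6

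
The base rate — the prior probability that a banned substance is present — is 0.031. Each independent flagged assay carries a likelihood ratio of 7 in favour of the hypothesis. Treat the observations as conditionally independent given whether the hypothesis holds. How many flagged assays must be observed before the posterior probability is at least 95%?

4

Prior odds: 0.031 ÷ 0.969 = 31/969.
Likelihood ratio per flagged assay = 7.
Target odds: 0.95 ÷ 0.05 = 19.
Need (31/969) × 7ⁿ ≥ 19, i.e. 7ⁿ ≥ 18411/31.
7³ = 343 falls short of 18411/31 but 7⁴ = 2401 reaches it, so n = 4.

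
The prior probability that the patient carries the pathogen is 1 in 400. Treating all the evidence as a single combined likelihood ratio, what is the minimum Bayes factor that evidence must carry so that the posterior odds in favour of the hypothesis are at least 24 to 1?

Prior odds = 0.0025/0.9975 = 1/399.
Target odds = 24.
Required Bayes factor = 24 ÷ (1/399) = 9576.

9576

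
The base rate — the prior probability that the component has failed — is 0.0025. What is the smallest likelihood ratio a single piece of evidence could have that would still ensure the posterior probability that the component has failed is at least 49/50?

Prior odds = 0.0025/0.9975 = 1/399.
Target odds = 0.98/0.02 = 49.
Required Bayes factor = 49 ÷ (1/399) = 19551.

19551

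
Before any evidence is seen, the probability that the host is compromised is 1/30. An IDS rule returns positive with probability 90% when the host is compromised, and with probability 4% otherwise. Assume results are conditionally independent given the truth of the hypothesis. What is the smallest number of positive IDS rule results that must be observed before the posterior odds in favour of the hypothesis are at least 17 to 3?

2

Prior odds = (1/30)/(29/30) = 1/29.
Likelihood ratio of a positive result = 0.9/0.04 = 22.5.
Target odds = 17/3.
Require 22.5ⁿ ≥ 17/3 ÷ (1/29) = 493/3.
22.5¹ = 22.5 falls short of 493/3 but 22.5² = 506.25 reaches it, so n = 2.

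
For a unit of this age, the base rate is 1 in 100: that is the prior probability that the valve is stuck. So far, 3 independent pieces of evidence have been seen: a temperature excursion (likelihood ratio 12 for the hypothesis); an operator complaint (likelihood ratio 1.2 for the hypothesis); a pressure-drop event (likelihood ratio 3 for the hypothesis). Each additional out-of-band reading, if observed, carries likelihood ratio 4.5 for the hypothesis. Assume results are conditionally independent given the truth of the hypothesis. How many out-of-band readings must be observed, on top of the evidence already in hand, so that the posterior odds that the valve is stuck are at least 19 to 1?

3

Prior odds = 0.01/0.99 = 1/99.
Combined Bayes factor of the evidence already in hand = 12 × 1.2 × 3 = 43.2.
Odds after that evidence = (1/99) × 43.2 = 24/55.
Target odds = 19.
Need 4.5ⁿ ≥ 19 ÷ (24/55) = 1045/24.
4.5² = 20.25 falls short of 1045/24 but 4.5³ = 91.125 reaches it, so n = 3.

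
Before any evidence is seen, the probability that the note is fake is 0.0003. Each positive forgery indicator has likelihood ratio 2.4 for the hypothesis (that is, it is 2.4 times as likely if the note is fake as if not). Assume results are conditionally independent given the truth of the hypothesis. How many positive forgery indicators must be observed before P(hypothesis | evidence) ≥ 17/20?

12

Prior odds: 0.0003 ÷ 0.9997 = 3/9997.
Likelihood ratio per positive forgery indicator = 2.4.
Target posterior odds = 0.85/0.15 = 17/3.
Require 2.4ⁿ ≥ 17/3 ÷ (3/9997) = 169949/9.
2.4¹¹ ≈15216.8 falls short of 169949/9 but 2.4¹² ≈36520.3 reaches it, so n = 12.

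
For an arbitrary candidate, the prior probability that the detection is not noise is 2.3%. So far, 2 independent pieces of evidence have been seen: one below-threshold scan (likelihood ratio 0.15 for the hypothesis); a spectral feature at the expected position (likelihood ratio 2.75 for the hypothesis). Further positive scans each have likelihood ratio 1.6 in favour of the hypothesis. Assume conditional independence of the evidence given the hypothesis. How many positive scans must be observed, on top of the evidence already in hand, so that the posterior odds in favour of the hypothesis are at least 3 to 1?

13

Prior odds = 0.023/0.977 = 23/977.
Combined Bayes factor of the evidence already in hand = 0.15 × 2.75 = 0.4125.
Odds after that evidence = (23/977) × 0.4125 = 759/78160.
Target odds = 3.
Need 1.6ⁿ ≥ 3 ÷ (759/78160) = 78160/253.
1.6¹² ≈281.475 falls short of 78160/253 but 1.6¹³ ≈450.36 reaches it, so n = 13.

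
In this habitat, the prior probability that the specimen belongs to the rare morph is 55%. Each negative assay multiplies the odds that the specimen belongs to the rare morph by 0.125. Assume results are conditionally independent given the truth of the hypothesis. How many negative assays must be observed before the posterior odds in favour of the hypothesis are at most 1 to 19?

2

Prior odds = 0.55/0.45 = 11/9.
Likelihood ratio per negative assay = 0.125.
Target odds = 1/19.
Need (11/9) × 0.125ⁿ ≤ 1/19, i.e. 0.125ⁿ ≤ 9/209.
0.125¹ = 0.125 is still above 9/209 but 0.125² = 0.015625 is at or below it, so n = 2.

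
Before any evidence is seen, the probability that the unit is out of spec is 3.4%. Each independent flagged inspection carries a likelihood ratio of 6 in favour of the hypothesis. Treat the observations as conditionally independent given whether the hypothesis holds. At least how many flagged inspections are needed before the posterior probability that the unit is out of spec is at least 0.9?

4

Prior odds: 0.034 ÷ 0.966 = 17/483.
Likelihood ratio per flagged inspection = 6.
Target odds: 0.9 ÷ 0.1 = 9.
Require 6ⁿ ≥ 9 ÷ (17/483) = 4347/17.
6³ = 216 falls short of 4347/17 but 6⁴ = 1296 reaches it, so n = 4.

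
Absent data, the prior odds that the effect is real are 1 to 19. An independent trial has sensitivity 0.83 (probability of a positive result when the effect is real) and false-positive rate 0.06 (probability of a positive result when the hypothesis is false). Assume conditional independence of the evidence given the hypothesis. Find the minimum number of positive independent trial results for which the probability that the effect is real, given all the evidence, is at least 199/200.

4

Prior odds = 1/19.
Likelihood ratio of a positive result = 0.83/0.06 = 83/6.
Target posterior odds = 0.995/0.005 = 199.
Need (1/19) × (83/6)ⁿ ≥ 199, i.e. (83/6)ⁿ ≥ 3781.
(83/6)³ = 571787/216 falls short of 3781 but (83/6)⁴ = 47458321/1296 reaches it, so n = 4.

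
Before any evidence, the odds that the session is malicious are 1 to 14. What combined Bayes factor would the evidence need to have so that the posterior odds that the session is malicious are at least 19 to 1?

Prior odds = 1/14.
Target odds = 19.
Required Bayes factor = 19 ÷ (1/14) = 266.

266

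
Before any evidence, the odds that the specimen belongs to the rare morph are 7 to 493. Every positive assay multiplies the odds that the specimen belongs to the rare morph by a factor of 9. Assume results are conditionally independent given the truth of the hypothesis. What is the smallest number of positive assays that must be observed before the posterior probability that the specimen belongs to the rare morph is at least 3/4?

Prior odds = 7/493.
Likelihood ratio per positive assay = 9.
Target odds: 0.75 ÷ 0.25 = 3.
Require 9ⁿ ≥ 3 ÷ (7/493) = 1479/7.
9² = 81 falls short of 1479/7 but 9³ = 729 reaches it, so n = 3.

3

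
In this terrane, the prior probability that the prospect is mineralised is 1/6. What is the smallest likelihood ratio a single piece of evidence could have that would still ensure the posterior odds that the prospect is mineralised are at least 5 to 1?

25

Prior odds = (1/6)/(5/6) = 0.2.
Target odds = 5.
Required Bayes factor = 5 ÷ 0.2 = 25.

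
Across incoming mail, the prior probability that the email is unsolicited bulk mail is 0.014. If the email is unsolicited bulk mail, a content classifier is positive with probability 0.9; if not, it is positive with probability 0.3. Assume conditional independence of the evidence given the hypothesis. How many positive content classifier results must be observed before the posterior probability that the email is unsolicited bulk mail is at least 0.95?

7

Prior odds: 0.014 ÷ 0.986 = 7/493.
Likelihood ratio of a positive = 0.9/0.3 = 3.
Target posterior odds = 0.95/0.05 = 19.
Need (7/493) × 3ⁿ ≥ 19, i.e. 3ⁿ ≥ 9367/7.
3⁶ = 729 falls short of 9367/7 but 3⁷ = 2187 reaches it, so n = 7.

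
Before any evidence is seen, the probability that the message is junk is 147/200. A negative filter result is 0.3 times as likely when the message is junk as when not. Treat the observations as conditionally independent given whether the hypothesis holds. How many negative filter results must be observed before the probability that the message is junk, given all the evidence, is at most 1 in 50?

5

Prior odds = 0.735/0.265 = 147/53.
Likelihood ratio per negative filter result = 0.3.
Target posterior odds = 0.02/0.98 = 1/49.
Require 0.3ⁿ ≤ 1/49 ÷ (147/53) = 53/7203.
0.3⁴ = 0.0081 is still above 53/7203 but 0.3⁵ = 243/100000 is at or below it, so n = 5.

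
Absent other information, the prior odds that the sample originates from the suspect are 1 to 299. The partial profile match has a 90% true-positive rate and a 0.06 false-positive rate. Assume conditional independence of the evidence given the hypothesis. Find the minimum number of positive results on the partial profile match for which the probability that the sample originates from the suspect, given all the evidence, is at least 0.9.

Prior odds = 1/299.
Likelihood ratio of a positive result = 0.9/0.06 = 15.
Target odds: 0.9 ÷ 0.1 = 9.
Need (1/299) × 15ⁿ ≥ 9, i.e. 15ⁿ ≥ 2691.
15² = 225 falls short of 2691 but 15³ = 3375 reaches it, so n = 3.

3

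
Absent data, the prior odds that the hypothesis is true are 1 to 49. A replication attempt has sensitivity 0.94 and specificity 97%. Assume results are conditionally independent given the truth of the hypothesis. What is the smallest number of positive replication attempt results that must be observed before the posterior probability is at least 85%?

2

Prior odds = 1/49.
False-positive rate = 1 − 0.97 = 0.03; likelihood ratio of a positive = 0.94/0.03 = 94/3.
Target posterior odds = 0.85/0.15 = 17/3.
Require (94/3)ⁿ ≥ 17/3 ÷ (1/49) = 833/3.
(94/3)¹ = 94/3 falls short of 833/3 but (94/3)² = 8836/9 reaches it, so n = 2.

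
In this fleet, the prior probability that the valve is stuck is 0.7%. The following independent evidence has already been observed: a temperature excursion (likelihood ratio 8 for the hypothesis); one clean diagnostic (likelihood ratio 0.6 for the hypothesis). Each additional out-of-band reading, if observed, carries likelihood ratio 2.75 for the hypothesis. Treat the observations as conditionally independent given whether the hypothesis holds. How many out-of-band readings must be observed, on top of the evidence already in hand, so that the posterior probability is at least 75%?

5

Prior odds = 0.007/0.993 = 7/993.
Combined Bayes factor of the evidence already in hand = 8 × 0.6 = 4.8.
Odds after that evidence = (7/993) × 4.8 = 56/1655.
Target odds = 0.75/0.25 = 3.
Need 2.75ⁿ ≥ 3 ÷ (56/1655) = 4965/56.
2.75⁴ = 57.19140625 falls short of 4965/56 but 2.75⁵ = 161051/1024 reaches it, so n = 5.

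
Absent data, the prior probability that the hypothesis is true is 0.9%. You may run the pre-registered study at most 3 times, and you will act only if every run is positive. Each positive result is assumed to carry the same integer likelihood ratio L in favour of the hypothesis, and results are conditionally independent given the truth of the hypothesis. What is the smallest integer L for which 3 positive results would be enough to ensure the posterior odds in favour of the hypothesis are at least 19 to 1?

13

Prior odds = 0.009/0.991 = 9/991.
Target odds = 19.
Need L³ ≥ 19 ÷ (9/991) = 18829/9.
12³ = 1728 < 18829/9 ≤ 2197 = 13³, so L = 13.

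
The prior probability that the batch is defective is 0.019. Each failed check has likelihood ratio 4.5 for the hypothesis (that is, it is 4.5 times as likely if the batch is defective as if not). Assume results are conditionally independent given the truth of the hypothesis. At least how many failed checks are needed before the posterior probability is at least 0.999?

Prior odds = 0.019/0.981 = 19/981.
Likelihood ratio per failed check = 4.5.
Target posterior odds = 0.999/0.001 = 999.
Need (19/981) × 4.5ⁿ ≥ 999, i.e. 4.5ⁿ ≥ 980019/19.
4.5⁷ = 4782969/128 falls short of 980019/19 but 4.5⁸ = 43046721/256 reaches it, so n = 8.

8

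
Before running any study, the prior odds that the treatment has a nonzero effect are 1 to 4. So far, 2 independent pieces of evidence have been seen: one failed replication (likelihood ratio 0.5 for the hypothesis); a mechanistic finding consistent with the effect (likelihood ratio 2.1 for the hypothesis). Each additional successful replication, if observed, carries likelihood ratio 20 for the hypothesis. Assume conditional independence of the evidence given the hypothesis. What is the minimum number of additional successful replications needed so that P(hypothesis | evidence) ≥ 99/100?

Prior odds = 0.25.
Combined Bayes factor of the evidence already in hand = 0.5 × 2.1 = 1.05.
Odds after that evidence = 0.25 × 1.05 = 0.2625.
Target odds = 0.99/0.01 = 99.
Need 20ⁿ ≥ 99 ÷ 0.2625 = 2640/7.
20¹ = 20 falls short of 2640/7 but 20² = 400 reaches it, so n = 2.

2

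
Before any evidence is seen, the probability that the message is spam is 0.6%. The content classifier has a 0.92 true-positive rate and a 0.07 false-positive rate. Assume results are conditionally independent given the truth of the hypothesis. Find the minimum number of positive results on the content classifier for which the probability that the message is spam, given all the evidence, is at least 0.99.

4

Prior odds: 0.006 ÷ 0.994 = 3/497.
Likelihood ratio of a positive result = 0.92/0.07 = 92/7.
Target odds: 0.99 ÷ 0.01 = 99.
Require (92/7)ⁿ ≥ 99 ÷ (3/497) = 16401.
(92/7)³ = 778688/343 falls short of 16401 but (92/7)⁴ = 71639296/2401 reaches it, so n = 4.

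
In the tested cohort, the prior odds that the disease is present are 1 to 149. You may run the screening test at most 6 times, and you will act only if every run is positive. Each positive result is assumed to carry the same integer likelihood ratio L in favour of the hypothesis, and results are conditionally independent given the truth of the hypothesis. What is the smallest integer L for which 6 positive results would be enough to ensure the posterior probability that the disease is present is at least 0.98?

Prior odds = 1/149.
Target odds = 0.98/0.02 = 49.
Need L⁶ ≥ 49 ÷ (1/149) = 7301.
4⁶ = 4096 < 7301 ≤ 15625 = 5⁶, so L = 5.

5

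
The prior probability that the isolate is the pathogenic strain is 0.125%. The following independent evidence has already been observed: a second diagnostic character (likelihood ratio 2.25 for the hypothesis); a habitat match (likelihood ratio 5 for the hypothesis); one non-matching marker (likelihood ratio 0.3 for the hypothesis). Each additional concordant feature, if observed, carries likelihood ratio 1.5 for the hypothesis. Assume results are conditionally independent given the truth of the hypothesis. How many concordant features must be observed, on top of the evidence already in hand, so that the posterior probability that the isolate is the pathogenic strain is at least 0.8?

17

Prior odds = 0.00125/0.99875 = 1/799.
Combined Bayes factor of the evidence already in hand = 2.25 × 5 × 0.3 = 3.375.
Odds after that evidence = (1/799) × 3.375 = 27/6392.
Target odds = 0.8/0.2 = 4.
Need 1.5ⁿ ≥ 4 ÷ (27/6392) = 25568/27.
1.5¹⁶ = 43046721/65536 falls short of 25568/27 but 1.5¹⁷ = 129140163/131072 reaches it, so n = 17.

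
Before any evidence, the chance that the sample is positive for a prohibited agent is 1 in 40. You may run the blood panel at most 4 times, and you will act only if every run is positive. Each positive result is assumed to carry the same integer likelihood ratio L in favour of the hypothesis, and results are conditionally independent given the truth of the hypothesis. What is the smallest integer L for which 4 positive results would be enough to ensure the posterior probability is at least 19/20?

6

Prior odds = 0.025/0.975 = 1/39.
Target odds = 0.95/0.05 = 19.
Need L⁴ ≥ 19 ÷ (1/39) = 741.
5⁴ = 625 < 741 ≤ 1296 = 6⁴, so L = 6.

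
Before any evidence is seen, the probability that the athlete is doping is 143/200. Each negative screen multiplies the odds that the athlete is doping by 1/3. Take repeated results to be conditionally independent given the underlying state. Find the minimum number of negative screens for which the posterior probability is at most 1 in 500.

Prior odds = 0.715/0.285 = 143/57.
Likelihood ratio per negative screen = 1/3.
Target odds: 0.002 ÷ 0.998 = 1/499.
Need (143/57) × (1/3)ⁿ ≤ 1/499, i.e. (1/3)ⁿ ≤ 57/71357.
(1/3)⁶ = 1/729 is still above 57/71357 but (1/3)⁷ = 1/2187 is at or below it, so n = 7.

7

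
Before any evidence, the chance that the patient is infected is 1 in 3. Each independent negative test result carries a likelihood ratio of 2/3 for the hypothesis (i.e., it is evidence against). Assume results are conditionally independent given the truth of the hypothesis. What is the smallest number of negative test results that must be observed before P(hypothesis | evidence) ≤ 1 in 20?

Prior odds: (1/3) ÷ (2/3) = 0.5.
Likelihood ratio per negative test result = 2/3.
Target odds: 0.05 ÷ 0.95 = 1/19.
Need 0.5 × (2/3)ⁿ ≤ 1/19, i.e. (2/3)ⁿ ≤ 2/19.
(2/3)⁵ = 32/243 is still above 2/19 but (2/3)⁶ = 64/729 is at or below it, so n = 6.

6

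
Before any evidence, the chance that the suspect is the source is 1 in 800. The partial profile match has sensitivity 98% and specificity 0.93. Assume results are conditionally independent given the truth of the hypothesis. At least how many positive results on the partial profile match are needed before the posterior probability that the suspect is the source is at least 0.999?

6

Prior odds = 0.00125/0.99875 = 1/799.
False-positive rate = 1 − 0.93 = 0.07; likelihood ratio of a positive = 0.98/0.07 = 14.
Target odds: 0.999 ÷ 0.001 = 999.
Need (1/799) × 14ⁿ ≥ 999, i.e. 14ⁿ ≥ 798201.
14⁵ = 537824 falls short of 798201 but 14⁶ = 7529536 reaches it, so n = 6.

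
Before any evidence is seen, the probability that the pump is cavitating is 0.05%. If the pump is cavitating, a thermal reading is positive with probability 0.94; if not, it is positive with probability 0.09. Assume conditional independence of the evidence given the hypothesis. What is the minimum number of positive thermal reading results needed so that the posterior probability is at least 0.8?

4

Prior odds: 0.0005 ÷ 0.9995 = 1/1999.
Likelihood ratio of a positive = 0.94/0.09 = 94/9.
Target odds: 0.8 ÷ 0.2 = 4.
Require (94/9)ⁿ ≥ 4 ÷ (1/1999) = 7996.
(94/9)³ = 830584/729 falls short of 7996 but (94/9)⁴ = 78074896/6561 reaches it, so n = 4.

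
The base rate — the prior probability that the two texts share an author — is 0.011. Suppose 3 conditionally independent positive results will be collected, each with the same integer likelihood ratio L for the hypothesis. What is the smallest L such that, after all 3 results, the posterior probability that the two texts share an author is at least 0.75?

Prior odds = 0.011/0.989 = 11/989.
Target odds = 0.75/0.25 = 3.
Need L³ ≥ 3 ÷ (11/989) = 2967/11.
6³ = 216 < 2967/11 ≤ 343 = 7³, so L = 7.

7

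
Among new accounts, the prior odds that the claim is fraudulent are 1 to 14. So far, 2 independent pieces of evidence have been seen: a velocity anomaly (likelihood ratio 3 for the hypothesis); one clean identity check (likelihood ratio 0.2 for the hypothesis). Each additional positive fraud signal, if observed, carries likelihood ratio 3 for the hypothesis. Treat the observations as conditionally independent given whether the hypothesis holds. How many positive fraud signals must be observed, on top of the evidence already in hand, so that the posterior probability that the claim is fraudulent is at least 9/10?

5

Prior odds = 1/14.
Combined Bayes factor of the evidence already in hand = 3 × 0.2 = 0.6.
Odds after that evidence = (1/14) × 0.6 = 3/70.
Target odds = 0.9/0.1 = 9.
Need 3ⁿ ≥ 9 ÷ (3/70) = 210.
3⁴ = 81 falls short of 210 but 3⁵ = 243 reaches it, so n = 5.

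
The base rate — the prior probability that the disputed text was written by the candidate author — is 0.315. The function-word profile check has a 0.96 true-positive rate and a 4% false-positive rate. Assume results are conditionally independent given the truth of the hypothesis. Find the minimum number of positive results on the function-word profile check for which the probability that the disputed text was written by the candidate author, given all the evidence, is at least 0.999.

Prior odds: 0.315 ÷ 0.685 = 63/137.
Likelihood ratio of a positive result = 0.96/0.04 = 24.
Target posterior odds = 0.999/0.001 = 999.
Need (63/137) × 24ⁿ ≥ 999, i.e. 24ⁿ ≥ 15207/7.
24² = 576 falls short of 15207/7 but 24³ = 13824 reaches it, so n = 3.

3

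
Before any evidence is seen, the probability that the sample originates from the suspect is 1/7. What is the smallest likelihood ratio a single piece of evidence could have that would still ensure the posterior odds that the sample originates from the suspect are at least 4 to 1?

Prior odds = (1/7)/(6/7) = 1/6.
Target odds = 4.
Required Bayes factor = 4 ÷ (1/6) = 24.

24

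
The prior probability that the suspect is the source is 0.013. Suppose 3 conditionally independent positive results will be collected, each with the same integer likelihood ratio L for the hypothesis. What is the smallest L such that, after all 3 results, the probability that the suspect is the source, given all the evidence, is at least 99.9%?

Prior odds = 0.013/0.987 = 13/987.
Target odds = 0.999/0.001 = 999.
Need L³ ≥ 999 ÷ (13/987) = 986013/13.
42³ = 74088 < 986013/13 ≤ 79507 = 43³, so L = 43.

43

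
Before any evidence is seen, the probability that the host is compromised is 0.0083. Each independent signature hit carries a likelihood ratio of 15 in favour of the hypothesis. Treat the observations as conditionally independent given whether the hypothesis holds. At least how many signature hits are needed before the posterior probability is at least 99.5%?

4

Prior odds: 0.0083 ÷ 0.9917 = 83/9917.
Likelihood ratio per signature hit = 15.
Target odds: 0.995 ÷ 0.005 = 199.
Require 15ⁿ ≥ 199 ÷ (83/9917) = 1973483/83.
15³ = 3375 falls short of 1973483/83 but 15⁴ = 50625 reaches it, so n = 4.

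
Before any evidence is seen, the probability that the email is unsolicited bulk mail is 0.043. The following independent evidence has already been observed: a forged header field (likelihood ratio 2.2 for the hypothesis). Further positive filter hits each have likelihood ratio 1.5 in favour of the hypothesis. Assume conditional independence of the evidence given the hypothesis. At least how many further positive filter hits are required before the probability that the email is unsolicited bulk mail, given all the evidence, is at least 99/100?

18

Prior odds = 0.043/0.957 = 43/957.
Bayes factor of the evidence already in hand = 2.2.
Odds after that evidence = (43/957) × 2.2 = 43/435.
Target odds = 0.99/0.01 = 99.
Need 1.5ⁿ ≥ 99 ÷ (43/435) = 43065/43.
1.5¹⁷ = 129140163/131072 falls short of 43065/43 but 1.5¹⁸ = 387420489/262144 reaches it, so n = 18.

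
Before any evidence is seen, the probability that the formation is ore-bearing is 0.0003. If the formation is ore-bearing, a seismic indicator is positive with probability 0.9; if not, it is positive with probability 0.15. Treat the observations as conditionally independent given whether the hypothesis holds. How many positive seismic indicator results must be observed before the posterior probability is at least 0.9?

6

Prior odds: 0.0003 ÷ 0.9997 = 3/9997.
Likelihood ratio of a positive = 0.9/0.15 = 6.
Target odds: 0.9 ÷ 0.1 = 9.
Need (3/9997) × 6ⁿ ≥ 9, i.e. 6ⁿ ≥ 29991.
6⁵ = 7776 falls short of 29991 but 6⁶ = 46656 reaches it, so n = 6.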